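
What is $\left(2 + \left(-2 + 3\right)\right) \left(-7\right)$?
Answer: $-21$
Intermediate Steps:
$\left(2 + \left(-2 + 3\right)\right) \left(-7\right) = \left(2 + 1\right) \left(-7\right) = 3 \left(-7\right) = -21$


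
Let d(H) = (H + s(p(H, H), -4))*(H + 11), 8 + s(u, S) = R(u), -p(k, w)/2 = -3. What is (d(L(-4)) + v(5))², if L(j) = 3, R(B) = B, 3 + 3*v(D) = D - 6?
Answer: 1444/9 ≈ 160.44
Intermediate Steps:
v(D) = -3 + D/3 (v(D) = -1 + (D - 6)/3 = -1 + (-6 + D)/3 = -1 + (-2 + D/3) = -3 + D/3)
p(k, w) = 6 (p(k, w) = -2*(-3) = 6)
s(u, S) = -8 + u
d(H) = (-2 + H)*(11 + H) (d(H) = (H + (-8 + 6))*(H + 11) = (H - 2)*(11 + H) = (-2 + H)*(11 + H))
(d(L(-4)) + v(5))² = ((-22 + 3² + 9*3) + (-3 + (⅓)*5))² = ((-22 + 9 + 27) + (-3 + 5/3))² = (14 - 4/3)² = (38/3)² = 1444/9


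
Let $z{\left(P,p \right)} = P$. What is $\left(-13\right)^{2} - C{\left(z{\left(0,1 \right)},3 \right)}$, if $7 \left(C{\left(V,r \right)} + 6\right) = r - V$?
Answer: $\frac{1222}{7} \approx 174.57$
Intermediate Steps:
$C{\left(V,r \right)} = -6 - \frac{V}{7} + \frac{r}{7}$ ($C{\left(V,r \right)} = -6 + \frac{r - V}{7} = -6 - \left(- \frac{r}{7} + \frac{V}{7}\right) = -6 - \frac{V}{7} + \frac{r}{7}$)
$\left(-13\right)^{2} - C{\left(z{\left(0,1 \right)},3 \right)} = \left(-13\right)^{2} - \left(-6 - 0 + \frac{1}{7} \cdot 3\right) = 169 - \left(-6 + 0 + \frac{3}{7}\right) = 169 - - \frac{39}{7} = 169 + \frac{39}{7} = \frac{1222}{7}$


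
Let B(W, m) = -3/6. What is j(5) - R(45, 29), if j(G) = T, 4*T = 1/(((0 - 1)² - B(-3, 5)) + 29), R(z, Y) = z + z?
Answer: -10979/122 ≈ -89.992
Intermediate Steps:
R(z, Y) = 2*z
B(W, m) = -½ (B(W, m) = -3*⅙ = -½)
T = 1/122 (T = 1/(4*(((0 - 1)² - 1*(-½)) + 29)) = 1/(4*(((-1)² + ½) + 29)) = 1/(4*((1 + ½) + 29)) = 1/(4*(3/2 + 29)) = 1/(4*(61/2)) = (¼)*(2/61) = 1/122 ≈ 0.0081967)
j(G) = 1/122
j(5) - R(45, 29) = 1/122 - 2*45 = 1/122 - 1*90 = 1/122 - 90 = -10979/122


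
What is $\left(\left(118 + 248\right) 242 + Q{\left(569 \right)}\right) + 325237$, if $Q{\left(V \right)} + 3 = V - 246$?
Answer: $414129$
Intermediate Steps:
$Q{\left(V \right)} = -249 + V$ ($Q{\left(V \right)} = -3 + \left(V - 246\right) = -3 + \left(-246 + V\right) = -249 + V$)
$\left(\left(118 + 248\right) 242 + Q{\left(569 \right)}\right) + 325237 = \left(\left(118 + 248\right) 242 + \left(-249 + 569\right)\right) + 325237 = \left(366 \cdot 242 + 320\right) + 325237 = \left(88572 + 320\right) + 325237 = 88892 + 325237 = 414129$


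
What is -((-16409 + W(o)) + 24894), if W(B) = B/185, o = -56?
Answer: -1569669/185 ≈ -8484.7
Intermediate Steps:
W(B) = B/185 (W(B) = B*(1/185) = B/185)
-((-16409 + W(o)) + 24894) = -((-16409 + (1/185)*(-56)) + 24894) = -((-16409 - 56/185) + 24894) = -(-3035721/185 + 24894) = -1*1569669/185 = -1569669/185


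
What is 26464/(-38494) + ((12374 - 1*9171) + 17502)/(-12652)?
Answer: -565920399/243513044 ≈ -2.3240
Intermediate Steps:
26464/(-38494) + ((12374 - 1*9171) + 17502)/(-12652) = 26464*(-1/38494) + ((12374 - 9171) + 17502)*(-1/12652) = -13232/19247 + (3203 + 17502)*(-1/12652) = -13232/19247 + 20705*(-1/12652) = -13232/19247 - 20705/12652 = -565920399/243513044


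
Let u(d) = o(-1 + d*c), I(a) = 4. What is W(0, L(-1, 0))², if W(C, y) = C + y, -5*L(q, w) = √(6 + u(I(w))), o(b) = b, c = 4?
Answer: 21/25 ≈ 0.84000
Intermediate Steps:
u(d) = -1 + 4*d (u(d) = -1 + d*4 = -1 + 4*d)
L(q, w) = -√21/5 (L(q, w) = -√(6 + (-1 + 4*4))/5 = -√(6 + (-1 + 16))/5 = -√(6 + 15)/5 = -√21/5)
W(0, L(-1, 0))² = (0 - √21/5)² = (-√21/5)² = 21/25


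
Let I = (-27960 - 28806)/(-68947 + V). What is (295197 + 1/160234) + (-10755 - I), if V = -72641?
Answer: 268882780997917/945300483 ≈ 2.8444e+5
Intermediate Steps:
I = 9461/23598 (I = (-27960 - 28806)/(-68947 - 72641) = -56766/(-141588) = -56766*(-1/141588) = 9461/23598 ≈ 0.40092)
(295197 + 1/160234) + (-10755 - I) = (295197 + 1/160234) + (-10755 - 1*9461/23598) = (295197 + 1/160234) + (-10755 - 9461/23598) = 47300596099/160234 - 253805951/23598 = 268882780997917/945300483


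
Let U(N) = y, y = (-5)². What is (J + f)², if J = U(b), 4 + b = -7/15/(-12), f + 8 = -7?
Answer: 100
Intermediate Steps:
f = -15 (f = -8 - 7 = -15)
y = 25
b = -713/180 (b = -4 - 7/15/(-12) = -4 - 7*1/15*(-1/12) = -4 - 7/15*(-1/12) = -4 + 7/180 = -713/180 ≈ -3.9611)
U(N) = 25
J = 25
(J + f)² = (25 - 15)² = 10² = 100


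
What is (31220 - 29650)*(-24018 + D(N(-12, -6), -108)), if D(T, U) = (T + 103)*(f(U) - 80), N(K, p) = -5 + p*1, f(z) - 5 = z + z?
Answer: -79740300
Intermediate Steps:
f(z) = 5 + 2*z (f(z) = 5 + (z + z) = 5 + 2*z)
N(K, p) = -5 + p
D(T, U) = (-75 + 2*U)*(103 + T) (D(T, U) = (T + 103)*((5 + 2*U) - 80) = (103 + T)*(-75 + 2*U) = (-75 + 2*U)*(103 + T))
(31220 - 29650)*(-24018 + D(N(-12, -6), -108)) = (31220 - 29650)*(-24018 + (-7725 - 75*(-5 - 6) + 206*(-108) + 2*(-5 - 6)*(-108))) = 1570*(-24018 + (-7725 - 75*(-11) - 22248 + 2*(-11)*(-108))) = 1570*(-24018 + (-7725 + 825 - 22248 + 2376)) = 1570*(-24018 - 26772) = 1570*(-50790) = -79740300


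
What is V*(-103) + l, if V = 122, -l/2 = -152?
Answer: -12262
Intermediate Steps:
l = 304 (l = -2*(-152) = 304)
V*(-103) + l = 122*(-103) + 304 = -12566 + 304 = -12262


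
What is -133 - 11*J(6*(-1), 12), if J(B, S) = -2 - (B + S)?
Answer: -45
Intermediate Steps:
J(B, S) = -2 - B - S (J(B, S) = -2 + (-B - S) = -2 - B - S)
-133 - 11*J(6*(-1), 12) = -133 - 11*(-2 - 6*(-1) - 1*12) = -133 - 11*(-2 - 1*(-6) - 12) = -133 - 11*(-2 + 6 - 12) = -133 - 11*(-8) = -133 + 88 = -45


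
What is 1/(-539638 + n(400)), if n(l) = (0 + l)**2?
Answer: -1/379638 ≈ -2.6341e-6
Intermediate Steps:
n(l) = l**2
1/(-539638 + n(400)) = 1/(-539638 + 400**2) = 1/(-539638 + 160000) = 1/(-379638) = -1/379638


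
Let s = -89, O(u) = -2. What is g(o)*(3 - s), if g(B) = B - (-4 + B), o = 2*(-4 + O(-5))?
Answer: 368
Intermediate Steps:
o = -12 (o = 2*(-4 - 2) = 2*(-6) = -12)
g(B) = 4 (g(B) = B + (4 - B) = 4)
g(o)*(3 - s) = 4*(3 - 1*(-89)) = 4*(3 + 89) = 4*92 = 368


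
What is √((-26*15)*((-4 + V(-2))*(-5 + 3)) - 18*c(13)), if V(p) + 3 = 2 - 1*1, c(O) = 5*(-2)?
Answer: 30*I*√5 ≈ 67.082*I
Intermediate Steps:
c(O) = -10
V(p) = -2 (V(p) = -3 + (2 - 1*1) = -3 + (2 - 1) = -3 + 1 = -2)
√((-26*15)*((-4 + V(-2))*(-5 + 3)) - 18*c(13)) = √((-26*15)*((-4 - 2)*(-5 + 3)) - 18*(-10)) = √(-(-2340)*(-2) + 180) = √(-390*12 + 180) = √(-4680 + 180) = √(-4500) = 30*I*√5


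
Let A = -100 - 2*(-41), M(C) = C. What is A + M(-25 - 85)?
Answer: -128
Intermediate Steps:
A = -18 (A = -100 + 82 = -18)
A + M(-25 - 85) = -18 + (-25 - 85) = -18 - 110 = -128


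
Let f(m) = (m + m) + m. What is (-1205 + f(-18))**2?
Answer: 1585081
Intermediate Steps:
f(m) = 3*m (f(m) = 2*m + m = 3*m)
(-1205 + f(-18))**2 = (-1205 + 3*(-18))**2 = (-1205 - 54)**2 = (-1259)**2 = 1585081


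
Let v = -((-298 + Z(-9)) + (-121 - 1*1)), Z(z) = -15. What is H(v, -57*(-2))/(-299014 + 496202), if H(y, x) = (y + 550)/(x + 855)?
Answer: 985/191075172 ≈ 5.1550e-6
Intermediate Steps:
v = 435 (v = -((-298 - 15) + (-121 - 1*1)) = -(-313 + (-121 - 1)) = -(-313 - 122) = -1*(-435) = 435)
H(y, x) = (550 + y)/(855 + x)
H(v, -57*(-2))/(-299014 + 496202) = ((550 + 435)/(855 - 57*(-2)))/(-299014 + 496202) = (985/(855 + 114))/197188 = (985/969)*(1/197188) = 985/191075172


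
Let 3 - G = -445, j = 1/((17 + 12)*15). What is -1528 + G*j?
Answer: -664232/435 ≈ -1527.0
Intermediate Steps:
j = 1/435 (j = 1/(29*15) = 1/435 ≈ 0.0022989)
G = 448 (G = 3 - 1*(-445) = 3 + 445 = 448)
-1528 + G*j = -1528 + 448*(1/435) = -1528 + 448/435 = -664232/435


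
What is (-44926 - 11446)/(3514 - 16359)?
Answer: 56372/12845 ≈ 4.3886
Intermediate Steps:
(-44926 - 11446)/(3514 - 16359) = -56372/(-12845) = -56372*(-1/12845) = 56372/12845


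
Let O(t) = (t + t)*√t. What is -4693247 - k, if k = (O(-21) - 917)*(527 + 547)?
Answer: -3708389 + 45108*I*√21 ≈ -3.7084e+6 + 2.0671e+5*I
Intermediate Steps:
O(t) = 2*t^(3/2) (O(t) = (2*t)*√t = 2*t^(3/2))
k = -984858 - 45108*I*√21 (k = (2*(-21)^(3/2) - 917)*(527 + 547) = (2*(-21*I*√21) - 917)*1074 = (-42*I*√21 - 917)*1074 = (-917 - 42*I*√21)*1074 = -984858 - 45108*I*√21 ≈ -9.8486e+5 - 2.0671e+5*I)
-4693247 - k = -4693247 - (-984858 - 45108*I*√21) = -4693247 + (984858 + 45108*I*√21) = -3708389 + 45108*I*√21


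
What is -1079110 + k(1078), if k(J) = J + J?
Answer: -1076954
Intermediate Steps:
k(J) = 2*J
-1079110 + k(1078) = -1079110 + 2*1078 = -1079110 + 2156 = -1076954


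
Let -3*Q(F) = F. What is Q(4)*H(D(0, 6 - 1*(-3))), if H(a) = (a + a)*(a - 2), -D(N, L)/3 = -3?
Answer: -168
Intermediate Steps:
D(N, L) = 9 (D(N, L) = -3*(-3) = 9)
H(a) = 2*a*(-2 + a) (H(a) = (2*a)*(-2 + a) = 2*a*(-2 + a))
Q(F) = -F/3
Q(4)*H(D(0, 6 - 1*(-3))) = (-1/3*4)*(2*9*(-2 + 9)) = -8*9*7/3 = -4/3*126 = -168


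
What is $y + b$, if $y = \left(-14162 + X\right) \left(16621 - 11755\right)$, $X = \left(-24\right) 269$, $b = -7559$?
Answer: $-100334747$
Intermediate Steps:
$X = -6456$
$y = -100327188$ ($y = \left(-14162 - 6456\right) \left(16621 - 11755\right) = \left(-20618\right) 4866 = -100327188$)
$y + b = -100327188 - 7559 = -100334747$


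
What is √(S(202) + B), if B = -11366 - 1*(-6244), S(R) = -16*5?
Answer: 51*I*√2 ≈ 72.125*I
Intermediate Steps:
S(R) = -80
B = -5122 (B = -11366 + 6244 = -5122)
√(S(202) + B) = √(-80 - 5122) = √(-5202) = 51*I*√2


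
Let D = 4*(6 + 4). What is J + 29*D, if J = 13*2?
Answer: 1186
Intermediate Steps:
D = 40 (D = 4*10 = 40)
J = 26
J + 29*D = 26 + 29*40 = 26 + 1160 = 1186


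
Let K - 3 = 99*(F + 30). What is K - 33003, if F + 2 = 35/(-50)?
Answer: -302973/10 ≈ -30297.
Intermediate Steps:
F = -27/10 (F = -2 + 35/(-50) = -2 + 35*(-1/50) = -2 - 7/10 = -27/10 ≈ -2.7000)
K = 27057/10 (K = 3 + 99*(-27/10 + 30) = 3 + 99*(273/10) = 3 + 27027/10 = 27057/10 ≈ 2705.7)
K - 33003 = 27057/10 - 33003 = -302973/10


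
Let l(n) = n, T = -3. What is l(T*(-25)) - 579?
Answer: -504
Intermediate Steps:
l(T*(-25)) - 579 = -3*(-25) - 579 = 75 - 579 = -504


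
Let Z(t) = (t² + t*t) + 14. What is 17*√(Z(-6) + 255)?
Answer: 17*√341 ≈ 313.93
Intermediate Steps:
Z(t) = 14 + 2*t² (Z(t) = (t² + t²) + 14 = 2*t² + 14 = 14 + 2*t²)
17*√(Z(-6) + 255) = 17*√((14 + 2*(-6)²) + 255) = 17*√((14 + 2*36) + 255) = 17*√((14 + 72) + 255) = 17*√(86 + 255) = 17*√341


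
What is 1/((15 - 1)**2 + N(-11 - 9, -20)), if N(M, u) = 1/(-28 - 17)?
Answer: 45/8819 ≈ 0.0051026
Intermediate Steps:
N(M, u) = -1/45 (N(M, u) = 1/(-45) = -1/45)
1/((15 - 1)**2 + N(-11 - 9, -20)) = 1/((15 - 1)**2 - 1/45) = 1/(14**2 - 1/45) = 1/(196 - 1/45) = 1/(8819/45) = 45/8819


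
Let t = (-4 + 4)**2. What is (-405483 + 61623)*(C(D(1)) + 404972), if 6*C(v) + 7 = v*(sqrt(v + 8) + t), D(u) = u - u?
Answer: -139253270750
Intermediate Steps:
t = 0 (t = 0**2 = 0)
D(u) = 0
C(v) = -7/6 + v*sqrt(8 + v)/6 (C(v) = -7/6 + (v*(sqrt(v + 8) + 0))/6 = -7/6 + (v*(sqrt(8 + v) + 0))/6 = -7/6 + (v*sqrt(8 + v))/6 = -7/6 + v*sqrt(8 + v)/6)
(-405483 + 61623)*(C(D(1)) + 404972) = (-405483 + 61623)*((-7/6 + (1/6)*0*sqrt(8 + 0)) + 404972) = -343860*((-7/6 + (1/6)*0*sqrt(8)) + 404972) = -343860*((-7/6 + (1/6)*0*(2*sqrt(2))) + 404972) = -343860*((-7/6 + 0) + 404972) = -343860*(-7/6 + 404972) = -343860*2429825/6 = -139253270750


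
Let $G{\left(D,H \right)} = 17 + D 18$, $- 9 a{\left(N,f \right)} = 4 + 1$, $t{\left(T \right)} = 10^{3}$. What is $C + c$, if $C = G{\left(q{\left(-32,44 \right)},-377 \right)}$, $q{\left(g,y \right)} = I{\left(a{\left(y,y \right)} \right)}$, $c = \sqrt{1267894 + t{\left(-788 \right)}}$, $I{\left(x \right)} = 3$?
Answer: $71 + \sqrt{1268894} \approx 1197.5$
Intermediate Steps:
$t{\left(T \right)} = 1000$
$a{\left(N,f \right)} = - \frac{5}{9}$ ($a{\left(N,f \right)} = - \frac{4 + 1}{9} = \left(- \frac{1}{9}\right) 5 = - \frac{5}{9}$)
$c = \sqrt{1268894}$ ($c = \sqrt{1267894 + 1000} = \sqrt{1268894} \approx 1126.5$)
$q{\left(g,y \right)} = 3$
$G{\left(D,H \right)} = 17 + 18 D$
$C = 71$ ($C = 17 + 18 \cdot 3 = 17 + 54 = 71$)
$C + c = 71 + \sqrt{1268894}$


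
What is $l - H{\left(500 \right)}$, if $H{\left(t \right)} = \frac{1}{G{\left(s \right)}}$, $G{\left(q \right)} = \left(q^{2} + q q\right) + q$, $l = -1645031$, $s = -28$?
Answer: $- \frac{2533347741}{1540} \approx -1.645 \cdot 10^{6}$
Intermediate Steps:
$G{\left(q \right)} = q + 2 q^{2}$ ($G{\left(q \right)} = \left(q^{2} + q^{2}\right) + q = 2 q^{2} + q = q + 2 q^{2}$)
$H{\left(t \right)} = \frac{1}{1540}$ ($H{\left(t \right)} = \frac{1}{\left(-28\right) \left(1 + 2 \left(-28\right)\right)} = \frac{1}{\left(-28\right) \left(1 - 56\right)} = \frac{1}{\left(-28\right) \left(-55\right)} = \frac{1}{1540}$)
$l - H{\left(500 \right)} = -1645031 - \frac{1}{1540} = - \frac{2533347741}{1540}$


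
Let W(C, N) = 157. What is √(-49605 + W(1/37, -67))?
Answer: 2*I*√12362 ≈ 222.37*I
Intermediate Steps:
√(-49605 + W(1/37, -67)) = √(-49605 + 157) = √(-49448) = 2*I*√12362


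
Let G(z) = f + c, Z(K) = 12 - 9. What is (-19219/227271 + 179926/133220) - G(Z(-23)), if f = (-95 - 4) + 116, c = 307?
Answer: -4885715101057/15138521310 ≈ -322.73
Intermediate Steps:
Z(K) = 3
f = 17 (f = -99 + 116 = 17)
G(z) = 324 (G(z) = 17 + 307 = 324)
(-19219/227271 + 179926/133220) - G(Z(-23)) = (-19219/227271 + 179926/133220) - 1*324 = (-19219*1/227271 + 179926*(1/133220)) - 324 = (-19219/227271 + 89963/66610) - 324 = 19165803383/15138521310 - 324 = -4885715101057/15138521310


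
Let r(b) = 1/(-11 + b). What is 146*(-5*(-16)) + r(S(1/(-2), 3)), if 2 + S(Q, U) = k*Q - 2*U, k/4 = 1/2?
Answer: 233599/20 ≈ 11680.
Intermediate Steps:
k = 2 (k = 4*(1/2) = 4*(1*(½)) = 4*(½) = 2)
S(Q, U) = -2 - 2*U + 2*Q (S(Q, U) = -2 + (2*Q - 2*U) = -2 + (-2*U + 2*Q) = -2 - 2*U + 2*Q)
146*(-5*(-16)) + r(S(1/(-2), 3)) = 146*(-5*(-16)) + 1/(-11 + (-2 - 2*3 + 2/(-2))) = 146*80 + 1/(-11 + (-2 - 6 + 2*(-½))) = 11680 + 1/(-11 + (-2 - 6 - 1)) = 11680 + 1/(-11 - 9) = 11680 + 1/(-20) = 11680 - 1/20 = 233599/20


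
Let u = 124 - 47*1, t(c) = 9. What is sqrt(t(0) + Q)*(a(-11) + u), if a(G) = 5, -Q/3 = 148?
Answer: 82*I*sqrt(435) ≈ 1710.2*I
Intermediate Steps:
Q = -444 (Q = -3*148 = -444)
u = 77 (u = 124 - 47 = 77)
sqrt(t(0) + Q)*(a(-11) + u) = sqrt(9 - 444)*(5 + 77) = sqrt(-435)*82 = (I*sqrt(435))*82 = 82*I*sqrt(435)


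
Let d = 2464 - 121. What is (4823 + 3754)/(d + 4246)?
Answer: 8577/6589 ≈ 1.3017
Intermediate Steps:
d = 2343
(4823 + 3754)/(d + 4246) = (4823 + 3754)/(2343 + 4246) = 8577/6589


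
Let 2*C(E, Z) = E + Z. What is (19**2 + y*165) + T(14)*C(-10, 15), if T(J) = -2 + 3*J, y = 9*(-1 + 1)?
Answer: 461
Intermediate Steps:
y = 0 (y = 9*0 = 0)
C(E, Z) = E/2 + Z/2 (C(E, Z) = (E + Z)/2 = E/2 + Z/2)
(19**2 + y*165) + T(14)*C(-10, 15) = (19**2 + 0*165) + (-2 + 3*14)*((1/2)*(-10) + (1/2)*15) = (361 + 0) + (-2 + 42)*(-5 + 15/2) = 361 + 40*(5/2) = 361 + 100 = 461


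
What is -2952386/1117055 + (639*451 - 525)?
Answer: 321333557134/1117055 ≈ 2.8766e+5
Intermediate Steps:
-2952386/1117055 + (639*451 - 525) = -2952386*1/1117055 + (288189 - 525) = -2952386/1117055 + 287664 = 321333557134/1117055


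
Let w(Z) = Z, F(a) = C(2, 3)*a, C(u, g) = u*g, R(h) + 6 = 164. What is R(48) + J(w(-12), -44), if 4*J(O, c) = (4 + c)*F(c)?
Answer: 2798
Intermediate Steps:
R(h) = 158 (R(h) = -6 + 164 = 158)
C(u, g) = g*u
F(a) = 6*a (F(a) = (3*2)*a = 6*a)
J(O, c) = 3*c*(4 + c)/2 (J(O, c) = ((4 + c)*(6*c))/4 = (6*c*(4 + c))/4 = 3*c*(4 + c)/2)
R(48) + J(w(-12), -44) = 158 + (3/2)*(-44)*(4 - 44) = 158 + (3/2)*(-44)*(-40) = 158 + 2640 = 2798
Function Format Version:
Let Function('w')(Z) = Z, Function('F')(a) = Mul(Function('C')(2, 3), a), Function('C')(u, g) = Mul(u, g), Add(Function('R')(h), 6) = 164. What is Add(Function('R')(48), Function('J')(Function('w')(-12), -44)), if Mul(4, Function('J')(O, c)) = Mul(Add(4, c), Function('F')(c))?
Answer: 2798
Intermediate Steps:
Function('R')(h) = 158 (Function('R')(h) = Add(-6, 164) = 158)
Function('C')(u, g) = Mul(g, u)
Function('F')(a) = Mul(6, a) (Function('F')(a) = Mul(Mul(3, 2), a) = Mul(6, a))
Function('J')(O, c) = Mul(Rational(3, 2), c, Add(4, c)) (Function('J')(O, c) = Mul(Rational(1, 4), Mul(Add(4, c), Mul(6, c))) = Mul(Rational(1, 4), Mul(6, c, Add(4, c))) = Mul(Rational(3, 2), c, Add(4, c)))
Add(Function('R')(48), Function('J')(Function('w')(-12), -44)) = Add(158, Mul(Rational(3, 2), -44, Add(4, -44))) = Add(158, Mul(Rational(3, 2), -44, -40)) = Add(158, 2640) = 2798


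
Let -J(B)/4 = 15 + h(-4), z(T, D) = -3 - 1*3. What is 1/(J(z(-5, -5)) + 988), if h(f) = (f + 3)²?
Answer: 1/924 ≈ 0.0010823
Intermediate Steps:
z(T, D) = -6 (z(T, D) = -3 - 3 = -6)
h(f) = (3 + f)²
J(B) = -64 (J(B) = -4*(15 + (3 - 4)²) = -4*(15 + (-1)²) = -4*(15 + 1) = -4*16 = -64)
1/(J(z(-5, -5)) + 988) = 1/(-64 + 988) = 1/924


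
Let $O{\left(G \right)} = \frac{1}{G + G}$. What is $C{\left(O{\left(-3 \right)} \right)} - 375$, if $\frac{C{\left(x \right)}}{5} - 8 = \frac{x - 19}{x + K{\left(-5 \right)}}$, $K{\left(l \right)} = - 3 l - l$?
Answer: $- \frac{40440}{119} \approx -339.83$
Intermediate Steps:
$K{\left(l \right)} = - 4 l$
$O{\left(G \right)} = \frac{1}{2 G}$
$C{\left(x \right)} = 40 + \frac{5 \left(-19 + x\right)}{20 + x}$ ($C{\left(x \right)} = 40 + 5 \frac{x - 19}{x - -20} = 40 + 5 \frac{-19 + x}{x + 20} = 40 + 5 \frac{-19 + x}{20 + x} = 40 + \frac{5 \left(-19 + x\right)}{20 + x}$)
$C{\left(O{\left(-3 \right)} \right)} - 375 = \frac{15 \left(47 + 3 \frac{1}{2 \left(-3\right)}\right)}{20 + \frac{1}{2 \left(-3\right)}} - 375 = \frac{15 \left(47 + 3 \cdot \frac{1}{2} \left(- \frac{1}{3}\right)\right)}{20 + \frac{1}{2} \left(- \frac{1}{3}\right)} - 375 = \frac{15 \left(47 + 3 \left(- \frac{1}{6}\right)\right)}{20 - \frac{1}{6}} - 375 = \frac{15 \left(47 - \frac{1}{2}\right)}{\frac{119}{6}} - 375 = 15 \cdot \frac{6}{119} \cdot \frac{93}{2} - 375 = \frac{4185}{119} - 375 = - \frac{40440}{119}$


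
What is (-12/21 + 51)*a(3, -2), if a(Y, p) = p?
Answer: -706/7 ≈ -100.86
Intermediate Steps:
(-12/21 + 51)*a(3, -2) = (-12/21 + 51)*(-2) = (-12*1/21 + 51)*(-2) = (-4/7 + 51)*(-2) = (353/7)*(-2) = -706/7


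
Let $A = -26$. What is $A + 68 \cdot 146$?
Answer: $9902$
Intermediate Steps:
$A + 68 \cdot 146 = -26 + 68 \cdot 146 = -26 + 9928 = 9902$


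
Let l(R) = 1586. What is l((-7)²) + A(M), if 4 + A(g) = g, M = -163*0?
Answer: 1582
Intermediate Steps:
M = 0
A(g) = -4 + g
l((-7)²) + A(M) = 1586 + (-4 + 0) = 1586 - 4 = 1582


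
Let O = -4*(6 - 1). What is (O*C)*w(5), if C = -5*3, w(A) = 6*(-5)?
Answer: -9000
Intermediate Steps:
w(A) = -30
C = -15
O = -20 (O = -4*5 = -20)
(O*C)*w(5) = -20*(-15)*(-30) = 300*(-30) = -9000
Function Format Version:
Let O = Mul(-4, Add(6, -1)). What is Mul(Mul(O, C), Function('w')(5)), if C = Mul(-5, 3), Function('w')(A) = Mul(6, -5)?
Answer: -9000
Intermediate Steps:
Function('w')(A) = -30
C = -15
O = -20 (O = Mul(-4, 5) = -20)
Mul(Mul(O, C), Function('w')(5)) = Mul(Mul(-20, -15), -30) = Mul(300, -30) = -9000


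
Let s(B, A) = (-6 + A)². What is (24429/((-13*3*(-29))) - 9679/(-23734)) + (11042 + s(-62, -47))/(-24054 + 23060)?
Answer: 17949653328/2223507923 ≈ 8.0727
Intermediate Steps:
(24429/((-13*3*(-29))) - 9679/(-23734)) + (11042 + s(-62, -47))/(-24054 + 23060) = (24429/((-13*3*(-29))) - 9679/(-23734)) + (11042 + (-6 - 47)²)/(-24054 + 23060) = (24429/((-39*(-29))) - 9679*(-1/23734)) + (11042 + (-53)²)/(-994) = (24429/1131 + 9679/23734) + (11042 + 2809)*(-1/994) = (24429*(1/1131) + 9679/23734) + 13851*(-1/994) = (8143/377 + 9679/23734) - 13851/994 = 196914945/8947718 - 13851/994 = 17949653328/2223507923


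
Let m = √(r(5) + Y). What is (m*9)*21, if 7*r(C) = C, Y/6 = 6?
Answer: 27*√1799 ≈ 1145.2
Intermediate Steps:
Y = 36 (Y = 6*6 = 36)
r(C) = C/7
m = √1799/7 (m = √((⅐)*5 + 36) = √(5/7 + 36) = √(257/7) = √1799/7 ≈ 6.0592)
(m*9)*21 = ((√1799/7)*9)*21 = (9*√1799/7)*21 = 27*√1799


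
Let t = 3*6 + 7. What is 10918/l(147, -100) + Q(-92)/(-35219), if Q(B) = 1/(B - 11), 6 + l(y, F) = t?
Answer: 39605667345/68923583 ≈ 574.63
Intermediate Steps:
t = 25 (t = 18 + 7 = 25)
l(y, F) = 19 (l(y, F) = -6 + 25 = 19)
Q(B) = 1/(-11 + B)
10918/l(147, -100) + Q(-92)/(-35219) = 10918/19 + 1/(-11 - 92*(-35219)) = 10918*(1/19) - 1/35219/(-103) = 10918/19 - 1/103*(-1/35219) = 10918/19 + 1/3627557 = 39605667345/68923583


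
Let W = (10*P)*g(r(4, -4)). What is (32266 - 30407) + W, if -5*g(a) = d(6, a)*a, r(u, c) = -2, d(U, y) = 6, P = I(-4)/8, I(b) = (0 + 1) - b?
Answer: 1874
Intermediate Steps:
I(b) = 1 - b
P = 5/8 (P = (1 - 1*(-4))/8 = (1 + 4)*(⅛) = 5*(⅛) = 5/8 ≈ 0.62500)
g(a) = -6*a/5
W = 15 (W = (10*(5/8))*(-6/5*(-2)) = (25/4)*(12/5) = 15)
(32266 - 30407) + W = (32266 - 30407) + 15 = 1859 + 15 = 1874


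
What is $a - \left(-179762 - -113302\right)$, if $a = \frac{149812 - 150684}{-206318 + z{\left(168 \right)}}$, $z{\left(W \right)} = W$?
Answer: $\frac{6850364936}{103075} \approx 66460.0$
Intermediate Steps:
$a = \frac{436}{103075}$ ($a = \frac{149812 - 150684}{-206318 + 168} = - \frac{872}{-206150} = \left(-872\right) \left(- \frac{1}{206150}\right) = \frac{436}{103075} \approx 0.0042299$)
$a - \left(-179762 - -113302\right) = \frac{436}{103075} - \left(-179762 - -113302\right) = \frac{436}{103075} - \left(-179762 + 113302\right) = \frac{436}{103075} - -66460 = \frac{436}{103075} + 66460 = \frac{6850364936}{103075}$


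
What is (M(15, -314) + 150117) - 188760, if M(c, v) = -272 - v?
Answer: -38601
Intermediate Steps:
(M(15, -314) + 150117) - 188760 = ((-272 - 1*(-314)) + 150117) - 188760 = ((-272 + 314) + 150117) - 188760 = (42 + 150117) - 188760 = 150159 - 188760 = -38601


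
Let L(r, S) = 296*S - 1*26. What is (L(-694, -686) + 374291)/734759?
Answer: 171209/734759 ≈ 0.23301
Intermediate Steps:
L(r, S) = -26 + 296*S (L(r, S) = 296*S - 26 = -26 + 296*S)
(L(-694, -686) + 374291)/734759 = ((-26 + 296*(-686)) + 374291)/734759 = ((-26 - 203056) + 374291)*(1/734759) = (-203082 + 374291)*(1/734759) = 171209*(1/734759) = 171209/734759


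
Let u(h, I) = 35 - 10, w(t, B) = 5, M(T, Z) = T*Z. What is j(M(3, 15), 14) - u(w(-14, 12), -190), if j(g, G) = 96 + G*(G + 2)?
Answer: 295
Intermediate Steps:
u(h, I) = 25
j(g, G) = 96 + G*(2 + G)
j(M(3, 15), 14) - u(w(-14, 12), -190) = (96 + 14² + 2*14) - 1*25 = (96 + 196 + 28) - 25 = 320 - 25 = 295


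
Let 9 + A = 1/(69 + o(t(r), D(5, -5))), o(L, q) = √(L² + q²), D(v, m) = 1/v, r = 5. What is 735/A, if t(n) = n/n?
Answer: -392955255/4803947 + 3675*√26/9607894 ≈ -81.797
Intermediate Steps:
t(n) = 1
A = -9 + 1/(69 + √26/5) (A = -9 + 1/(69 + √(1² + (1/5)²)) = -9 + 1/(69 + √(1 + (⅕)²)) = -9 + 1/(69 + √(1 + 1/25)) = -9 + 1/(69 + √(26/25)) = -9 + 1/(69 + √26/5) ≈ -8.9857)
735/A = 735/(-1069266/118999 - 5*√26/118999)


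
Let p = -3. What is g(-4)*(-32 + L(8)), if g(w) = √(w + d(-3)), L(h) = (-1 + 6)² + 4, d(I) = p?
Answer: -3*I*√7 ≈ -7.9373*I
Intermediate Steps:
d(I) = -3
L(h) = 29 (L(h) = 5² + 4 = 25 + 4 = 29)
g(w) = √(-3 + w) (g(w) = √(w - 3) = √(-3 + w))
g(-4)*(-32 + L(8)) = √(-3 - 4)*(-32 + 29) = √(-7)*(-3) = (I*√7)*(-3) = -3*I*√7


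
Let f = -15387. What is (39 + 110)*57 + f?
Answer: -6894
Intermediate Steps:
(39 + 110)*57 + f = (39 + 110)*57 - 15387 = 149*57 - 15387 = 8493 - 15387 = -6894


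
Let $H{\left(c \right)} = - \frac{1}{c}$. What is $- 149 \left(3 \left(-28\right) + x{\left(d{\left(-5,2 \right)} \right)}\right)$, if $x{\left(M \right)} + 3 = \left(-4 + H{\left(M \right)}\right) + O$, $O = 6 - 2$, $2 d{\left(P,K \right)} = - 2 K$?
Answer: $\frac{25777}{2} \approx 12889.0$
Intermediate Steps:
$d{\left(P,K \right)} = - K$ ($d{\left(P,K \right)} = \frac{\left(-2\right) K}{2} = - K$)
$O = 4$
$x{\left(M \right)} = -3 - \frac{1}{M}$ ($x{\left(M \right)} = -3 + \left(\left(-4 - \frac{1}{M}\right) + 4\right) = -3 - \frac{1}{M}$)
$- 149 \left(3 \left(-28\right) + x{\left(d{\left(-5,2 \right)} \right)}\right) = - 149 \left(3 \left(-28\right) - \left(3 + \frac{1}{\left(-1\right) 2}\right)\right) = - 149 \left(-84 - \frac{5}{2}\right) = \left(-149\right) \left(- \frac{173}{2}\right) = \frac{25777}{2}$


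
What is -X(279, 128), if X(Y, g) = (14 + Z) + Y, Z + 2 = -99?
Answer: -192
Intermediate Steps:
Z = -101 (Z = -2 - 99 = -101)
X(Y, g) = -87 + Y (X(Y, g) = (14 - 101) + Y = -87 + Y)
-X(279, 128) = -(-87 + 279) = -1*192 = -192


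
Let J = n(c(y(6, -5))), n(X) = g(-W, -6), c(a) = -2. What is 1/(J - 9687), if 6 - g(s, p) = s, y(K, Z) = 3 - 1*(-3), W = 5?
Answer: -1/9676 ≈ -0.00010335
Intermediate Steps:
y(K, Z) = 6 (y(K, Z) = 3 + 3 = 6)
g(s, p) = 6 - s
n(X) = 11 (n(X) = 6 - (-1)*5 = 6 - 1*(-5) = 6 + 5 = 11)
J = 11
1/(J - 9687) = 1/(11 - 9687) = 1/(-9676) = -1/9676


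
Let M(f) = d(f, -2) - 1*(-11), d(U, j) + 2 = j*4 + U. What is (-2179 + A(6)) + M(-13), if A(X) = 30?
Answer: -2161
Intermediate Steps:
d(U, j) = -2 + U + 4*j (d(U, j) = -2 + (j*4 + U) = -2 + (4*j + U) = -2 + (U + 4*j) = -2 + U + 4*j)
M(f) = 1 + f (M(f) = (-2 + f + 4*(-2)) - 1*(-11) = (-2 + f - 8) + 11 = (-10 + f) + 11 = 1 + f)
(-2179 + A(6)) + M(-13) = (-2179 + 30) + (1 - 13) = -2149 - 12 = -2161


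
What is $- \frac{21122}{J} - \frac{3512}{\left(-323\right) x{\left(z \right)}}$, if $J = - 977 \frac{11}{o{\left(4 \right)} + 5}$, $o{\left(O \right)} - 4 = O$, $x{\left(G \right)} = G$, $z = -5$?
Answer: $\frac{405712926}{17356405} \approx 23.375$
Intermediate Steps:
$o{\left(O \right)} = 4 + O$
$J = - \frac{10747}{13}$ ($J = - 977 \frac{11}{\left(4 + 4\right) + 5} = - 977 \frac{11}{8 + 5} = - 977 \cdot \frac{11}{13} = - 977 \cdot 11 \cdot \frac{1}{13} = \left(-977\right) \frac{11}{13} = - \frac{10747}{13} \approx -826.69$)
$- \frac{21122}{J} - \frac{3512}{\left(-323\right) x{\left(z \right)}} = - \frac{21122}{- \frac{10747}{13}} - \frac{3512}{\left(-323\right) \left(-5\right)} = \left(-21122\right) \left(- \frac{13}{10747}\right) - \frac{3512}{1615} = \frac{274586}{10747} - \frac{3512}{1615} = \frac{405712926}{17356405}$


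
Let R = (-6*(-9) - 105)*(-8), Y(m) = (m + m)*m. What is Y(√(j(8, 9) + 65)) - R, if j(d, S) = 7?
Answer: -264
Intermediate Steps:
Y(m) = 2*m² (Y(m) = (2*m)*m = 2*m²)
R = 408 (R = (54 - 105)*(-8) = -51*(-8) = 408)
Y(√(j(8, 9) + 65)) - R = 2*(√(7 + 65))² - 1*408 = 2*(√72)² - 408 = 2*(6*√2)² - 408 = 2*72 - 408 = 144 - 408 = -264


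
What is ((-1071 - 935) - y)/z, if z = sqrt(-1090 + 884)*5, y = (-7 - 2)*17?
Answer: 1853*I*sqrt(206)/1030 ≈ 25.821*I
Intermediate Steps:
y = -153 (y = -9*17 = -153)
z = 5*I*sqrt(206) (z = sqrt(-206)*5 = (I*sqrt(206))*5 = 5*I*sqrt(206) ≈ 71.764*I)
((-1071 - 935) - y)/z = ((-1071 - 935) - 1*(-153))/((5*I*sqrt(206))) = (-2006 + 153)*(-I*sqrt(206)/1030) = -(-1853)*I*sqrt(206)/1030 = 1853*I*sqrt(206)/1030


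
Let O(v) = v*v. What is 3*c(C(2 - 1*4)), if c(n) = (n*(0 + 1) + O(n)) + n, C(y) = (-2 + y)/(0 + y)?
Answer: 24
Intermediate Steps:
O(v) = v²
C(y) = (-2 + y)/y
c(n) = n² + 2*n (c(n) = (n*(0 + 1) + n²) + n = (n*1 + n²) + n = (n + n²) + n = n² + 2*n)
3*c(C(2 - 1*4)) = 3*(((-2 + (2 - 1*4))/(2 - 1*4))*(2 + (-2 + (2 - 1*4))/(2 - 1*4))) = 3*(((-2 + (2 - 4))/(2 - 4))*(2 + (-2 + (2 - 4))/(2 - 4))) = 3*(((-2 - 2)/(-2))*(2 + (-2 - 2)/(-2))) = 3*((-½*(-4))*(2 - ½*(-4))) = 3*(2*(2 + 2)) = 3*(2*4) = 3*8 = 24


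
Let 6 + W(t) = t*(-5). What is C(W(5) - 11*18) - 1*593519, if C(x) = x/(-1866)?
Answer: -1107506225/1866 ≈ -5.9352e+5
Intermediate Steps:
W(t) = -6 - 5*t (W(t) = -6 + t*(-5) = -6 - 5*t)
C(x) = -x/1866 (C(x) = x*(-1/1866) = -x/1866)
C(W(5) - 11*18) - 1*593519 = -((-6 - 5*5) - 11*18)/1866 - 1*593519 = -((-6 - 25) - 198)/1866 - 593519 = -(-31 - 198)/1866 - 593519 = -1/1866*(-229) - 593519 = 229/1866 - 593519 = -1107506225/1866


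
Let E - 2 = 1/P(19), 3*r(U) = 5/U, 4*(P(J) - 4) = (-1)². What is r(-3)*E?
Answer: -190/153 ≈ -1.2418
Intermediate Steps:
P(J) = 17/4 (P(J) = 4 + (¼)*(-1)² = 4 + (¼)*1 = 4 + ¼ = 17/4)
r(U) = 5/(3*U) (r(U) = (5/U)/3 = 5/(3*U))
E = 38/17 (E = 2 + 1/(17/4) = 2 + 4/17 = 38/17 ≈ 2.2353)
r(-3)*E = ((5/3)/(-3))*(38/17) = ((5/3)*(-⅓))*(38/17) = -5/9*38/17 = -190/153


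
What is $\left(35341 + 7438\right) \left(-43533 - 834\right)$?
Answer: $-1897975893$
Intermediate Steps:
$\left(35341 + 7438\right) \left(-43533 - 834\right) = 42779 \left(-44367\right) = -1897975893$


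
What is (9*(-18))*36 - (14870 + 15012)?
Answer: -35714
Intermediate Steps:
(9*(-18))*36 - (14870 + 15012) = -162*36 - 1*29882 = -5832 - 29882 = -35714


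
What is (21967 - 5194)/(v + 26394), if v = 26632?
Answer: 16773/53026 ≈ 0.31632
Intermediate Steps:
(21967 - 5194)/(v + 26394) = (21967 - 5194)/(26632 + 26394) = 16773/53026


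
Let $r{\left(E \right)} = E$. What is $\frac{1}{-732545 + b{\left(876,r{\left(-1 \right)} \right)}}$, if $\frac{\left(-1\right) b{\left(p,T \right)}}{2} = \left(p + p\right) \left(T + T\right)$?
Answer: $- \frac{1}{725537} \approx -1.3783 \cdot 10^{-6}$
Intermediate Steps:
$b{\left(p,T \right)} = - 8 T p$ ($b{\left(p,T \right)} = - 2 \left(p + p\right) \left(T + T\right) = - 2 \cdot 2 p 2 T = - 2 \cdot 4 T p = - 8 T p$)
$\frac{1}{-732545 + b{\left(876,r{\left(-1 \right)} \right)}} = \frac{1}{-732545 - \left(-8\right) 876} = \frac{1}{-732545 + 7008} = \frac{1}{-725537} = - \frac{1}{725537}$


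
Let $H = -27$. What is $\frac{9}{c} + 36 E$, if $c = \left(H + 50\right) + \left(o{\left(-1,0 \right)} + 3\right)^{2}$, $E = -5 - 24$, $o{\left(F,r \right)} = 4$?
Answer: $- \frac{8351}{8} \approx -1043.9$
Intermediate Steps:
$E = -29$ ($E = -5 - 24 = -29$)
$c = 72$ ($c = \left(-27 + 50\right) + \left(4 + 3\right)^{2} = 23 + 7^{2} = 23 + 49 = 72$)
$\frac{9}{c} + 36 E = \frac{9}{72} + 36 \left(-29\right) = 9 \cdot \frac{1}{72} - 1044 = \frac{1}{8} - 1044 = - \frac{8351}{8}$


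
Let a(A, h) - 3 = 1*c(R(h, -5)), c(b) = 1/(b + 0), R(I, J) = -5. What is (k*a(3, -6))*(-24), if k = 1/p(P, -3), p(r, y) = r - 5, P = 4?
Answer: 336/5 ≈ 67.200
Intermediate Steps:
p(r, y) = -5 + r
c(b) = 1/b
a(A, h) = 14/5 (a(A, h) = 3 + 1/(-5) = 3 + 1*(-⅕) = 3 - ⅕ = 14/5)
k = -1 (k = 1/(-5 + 4) = 1/(-1) = -1)
(k*a(3, -6))*(-24) = -1*14/5*(-24) = -14/5*(-24) = 336/5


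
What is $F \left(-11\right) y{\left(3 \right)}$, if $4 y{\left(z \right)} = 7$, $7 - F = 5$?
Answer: $- \frac{77}{2} \approx -38.5$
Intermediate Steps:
$F = 2$ ($F = 7 - 5 = 2$)
$y{\left(z \right)} = \frac{7}{4}$ ($y{\left(z \right)} = \frac{1}{4} \cdot 7 = \frac{7}{4}$)
$F \left(-11\right) y{\left(3 \right)} = 2 \left(-11\right) \frac{7}{4} = \left(-22\right) \frac{7}{4} = - \frac{77}{2}$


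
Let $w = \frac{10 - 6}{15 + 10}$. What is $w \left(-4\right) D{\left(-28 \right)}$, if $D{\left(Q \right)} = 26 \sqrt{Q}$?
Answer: $- \frac{832 i \sqrt{7}}{25} \approx - 88.051 i$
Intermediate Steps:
$w = \frac{4}{25} \approx 0.16$
$w \left(-4\right) D{\left(-28 \right)} = \frac{4}{25} \left(-4\right) 26 \sqrt{-28} = - \frac{16 \cdot 26 \cdot 2 i \sqrt{7}}{25} = - \frac{16 \cdot 52 i \sqrt{7}}{25} = - \frac{832 i \sqrt{7}}{25}$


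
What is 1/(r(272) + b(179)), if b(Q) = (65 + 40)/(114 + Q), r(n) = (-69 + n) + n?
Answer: 293/139280 ≈ 0.0021037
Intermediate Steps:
r(n) = -69 + 2*n
b(Q) = 105/(114 + Q)
1/(r(272) + b(179)) = 1/((-69 + 2*272) + 105/(114 + 179)) = 1/((-69 + 544) + 105/293) = 1/(475 + 105*(1/293)) = 1/(475 + 105/293) = 1/(139280/293) = 293/139280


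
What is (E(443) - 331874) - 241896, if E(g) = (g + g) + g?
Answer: -572441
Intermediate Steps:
E(g) = 3*g (E(g) = 2*g + g = 3*g)
(E(443) - 331874) - 241896 = (3*443 - 331874) - 241896 = (1329 - 331874) - 241896 = -330545 - 241896 = -572441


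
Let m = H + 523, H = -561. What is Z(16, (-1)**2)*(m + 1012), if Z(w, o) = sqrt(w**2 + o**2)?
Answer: 974*sqrt(257) ≈ 15614.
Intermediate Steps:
m = -38 (m = -561 + 523 = -38)
Z(w, o) = sqrt(o**2 + w**2)
Z(16, (-1)**2)*(m + 1012) = sqrt(((-1)**2)**2 + 16**2)*(-38 + 1012) = sqrt(1**2 + 256)*974 = sqrt(1 + 256)*974 = sqrt(257)*974 = 974*sqrt(257)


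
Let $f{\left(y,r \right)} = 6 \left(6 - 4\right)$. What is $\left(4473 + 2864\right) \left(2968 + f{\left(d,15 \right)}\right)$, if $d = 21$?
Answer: $21864260$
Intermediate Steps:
$f{\left(y,r \right)} = 12$ ($f{\left(y,r \right)} = 6 \cdot 2 = 12$)
$\left(4473 + 2864\right) \left(2968 + f{\left(d,15 \right)}\right) = \left(4473 + 2864\right) \left(2968 + 12\right) = 7337 \cdot 2980 = 21864260$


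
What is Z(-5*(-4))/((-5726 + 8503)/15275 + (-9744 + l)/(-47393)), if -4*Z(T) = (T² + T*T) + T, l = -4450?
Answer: -148405255375/348423711 ≈ -425.93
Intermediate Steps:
Z(T) = -T²/2 - T/4 (Z(T) = -((T² + T*T) + T)/4 = -((T² + T²) + T)/4 = -(2*T² + T)/4 = -(T + 2*T²)/4 = -T²/2 - T/4)
Z(-5*(-4))/((-5726 + 8503)/15275 + (-9744 + l)/(-47393)) = (-(-5*(-4))*(1 + 2*(-5*(-4)))/4)/((-5726 + 8503)/15275 + (-9744 - 4450)/(-47393)) = (-¼*20*(1 + 2*20))/(2777*(1/15275) - 14194*(-1/47393)) = (-¼*20*(1 + 40))/(2777/15275 + 14194/47393) = (-¼*20*41)/(348423711/723928075) = -205*723928075/348423711 = -148405255375/348423711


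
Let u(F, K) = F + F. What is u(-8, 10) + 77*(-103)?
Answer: -7947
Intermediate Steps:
u(F, K) = 2*F
u(-8, 10) + 77*(-103) = 2*(-8) + 77*(-103) = -16 - 7931 = -7947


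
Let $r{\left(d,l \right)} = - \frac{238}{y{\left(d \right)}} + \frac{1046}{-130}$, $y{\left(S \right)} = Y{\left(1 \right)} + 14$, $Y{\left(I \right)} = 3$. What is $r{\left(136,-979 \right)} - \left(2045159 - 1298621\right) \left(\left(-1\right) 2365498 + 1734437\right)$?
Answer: $\frac{30622216091737}{65} \approx 4.7111 \cdot 10^{11}$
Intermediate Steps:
$y{\left(S \right)} = 17$ ($y{\left(S \right)} = 3 + 14 = 17$)
$r{\left(d,l \right)} = - \frac{1433}{65}$ ($r{\left(d,l \right)} = - \frac{238}{17} + \frac{1046}{-130} = \left(-238\right) \frac{1}{17} + 1046 \left(- \frac{1}{130}\right) = -14 - \frac{523}{65} = - \frac{1433}{65}$)
$r{\left(136,-979 \right)} - \left(2045159 - 1298621\right) \left(\left(-1\right) 2365498 + 1734437\right) = - \frac{1433}{65} - \left(2045159 - 1298621\right) \left(\left(-1\right) 2365498 + 1734437\right) = - \frac{1433}{65} - 746538 \left(-2365498 + 1734437\right) = - \frac{1433}{65} - 746538 \left(-631061\right) = - \frac{1433}{65} - -471111016818 = - \frac{1433}{65} + 471111016818 = \frac{30622216091737}{65}$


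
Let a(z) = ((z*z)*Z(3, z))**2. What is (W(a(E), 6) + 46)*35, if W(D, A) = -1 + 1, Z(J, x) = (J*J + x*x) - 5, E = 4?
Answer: 1610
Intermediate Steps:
Z(J, x) = -5 + J**2 + x**2 (Z(J, x) = (J**2 + x**2) - 5 = -5 + J**2 + x**2)
a(z) = z**4*(4 + z**2)**2 (a(z) = ((z*z)*(-5 + 3**2 + z**2))**2 = (z**2*(-5 + 9 + z**2))**2 = (z**2*(4 + z**2))**2 = z**4*(4 + z**2)**2)
W(D, A) = 0
(W(a(E), 6) + 46)*35 = (0 + 46)*35 = 46*35 = 1610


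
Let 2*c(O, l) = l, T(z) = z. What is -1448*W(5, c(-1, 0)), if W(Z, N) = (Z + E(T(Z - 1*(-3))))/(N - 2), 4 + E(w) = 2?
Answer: 2172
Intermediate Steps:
E(w) = -2 (E(w) = -4 + 2 = -2)
c(O, l) = l/2
W(Z, N) = (-2 + Z)/(-2 + N) (W(Z, N) = (Z - 2)/(N - 2) = (-2 + Z)/(-2 + N))
-1448*W(5, c(-1, 0)) = -1448*(-2 + 5)/(-2 + (½)*0) = -1448*3/(-2 + 0) = -1448*3/(-2) = -(-724)*3 = -1448*(-3/2) = 2172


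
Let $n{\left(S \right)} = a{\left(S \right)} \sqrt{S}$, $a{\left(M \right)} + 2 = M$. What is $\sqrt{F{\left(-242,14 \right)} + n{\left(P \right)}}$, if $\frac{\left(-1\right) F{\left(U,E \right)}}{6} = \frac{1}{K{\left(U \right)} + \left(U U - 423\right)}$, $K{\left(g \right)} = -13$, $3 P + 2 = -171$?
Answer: $\frac{\sqrt{-21798 - 4200116144 i \sqrt{519}}}{14532} \approx 15.052 - 15.052 i$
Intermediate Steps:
$P = - \frac{173}{3}$ ($P = - \frac{2}{3} + \frac{1}{3} \left(-171\right) = - \frac{2}{3} - 57 = - \frac{173}{3} \approx -57.667$)
$a{\left(M \right)} = -2 + M$
$n{\left(S \right)} = \sqrt{S} \left(-2 + S\right)$ ($n{\left(S \right)} = \left(-2 + S\right) \sqrt{S} = \sqrt{S} \left(-2 + S\right)$)
$F{\left(U,E \right)} = - \frac{6}{-436 + U^{2}}$ ($F{\left(U,E \right)} = - \frac{6}{-13 + \left(U U - 423\right)} = - \frac{6}{-13 + \left(U^{2} - 423\right)} = - \frac{6}{-13 + \left(-423 + U^{2}\right)} = - \frac{6}{-436 + U^{2}}$)
$\sqrt{F{\left(-242,14 \right)} + n{\left(P \right)}} = \sqrt{- \frac{6}{-436 + \left(-242\right)^{2}} + \sqrt{- \frac{173}{3}} \left(-2 - \frac{173}{3}\right)} = \sqrt{- \frac{6}{-436 + 58564} + \frac{i \sqrt{519}}{3} \left(- \frac{179}{3}\right)} = \sqrt{- \frac{6}{58128} - \frac{179 i \sqrt{519}}{9}} = \sqrt{\left(-6\right) \frac{1}{58128} - \frac{179 i \sqrt{519}}{9}} = \sqrt{- \frac{1}{9688} - \frac{179 i \sqrt{519}}{9}}$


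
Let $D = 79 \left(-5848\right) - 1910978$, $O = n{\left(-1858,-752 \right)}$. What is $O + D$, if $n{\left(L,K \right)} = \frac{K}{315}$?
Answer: $- \frac{747486302}{315} \approx -2.373 \cdot 10^{6}$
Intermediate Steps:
$n{\left(L,K \right)} = \frac{K}{315}$ ($n{\left(L,K \right)} = K \frac{1}{315} = \frac{K}{315}$)
$O = - \frac{752}{315}$ ($O = \frac{1}{315} \left(-752\right) = - \frac{752}{315} \approx -2.3873$)
$D = -2372970$ ($D = -461992 - 1910978 = -2372970$)
$O + D = - \frac{752}{315} - 2372970 = - \frac{747486302}{315}$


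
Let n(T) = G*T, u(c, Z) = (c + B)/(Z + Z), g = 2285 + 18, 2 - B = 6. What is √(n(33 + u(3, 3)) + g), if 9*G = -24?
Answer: √19939/3 ≈ 47.068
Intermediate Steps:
B = -4 (B = 2 - 1*6 = 2 - 6 = -4)
G = -8/3 (G = (⅑)*(-24) = -8/3 ≈ -2.6667)
g = 2303
u(c, Z) = (-4 + c)/(2*Z) (u(c, Z) = (c - 4)/(Z + Z) = (-4 + c)/((2*Z)) = (-4 + c)*(1/(2*Z)) = (-4 + c)/(2*Z))
n(T) = -8*T/3
√(n(33 + u(3, 3)) + g) = √(-8*(33 + (½)*(-4 + 3)/3)/3 + 2303) = √(-8*(33 + (½)*(⅓)*(-1))/3 + 2303) = √(-8*(33 - ⅙)/3 + 2303) = √(-8/3*197/6 + 2303) = √(-788/9 + 2303) = √(19939/9) = √19939/3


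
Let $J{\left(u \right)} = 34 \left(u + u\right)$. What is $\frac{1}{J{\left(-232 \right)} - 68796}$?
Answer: $- \frac{1}{84572} \approx -1.1824 \cdot 10^{-5}$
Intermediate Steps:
$J{\left(u \right)} = 68 u$ ($J{\left(u \right)} = 34 \cdot 2 u = 68 u$)
$\frac{1}{J{\left(-232 \right)} - 68796} = \frac{1}{68 \left(-232\right) - 68796} = \frac{1}{-15776 - 68796} = \frac{1}{-84572} = - \frac{1}{84572}$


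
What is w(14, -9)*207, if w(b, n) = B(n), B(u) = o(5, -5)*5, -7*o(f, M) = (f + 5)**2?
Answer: -103500/7 ≈ -14786.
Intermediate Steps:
o(f, M) = -(5 + f)**2/7 (o(f, M) = -(f + 5)**2/7 = -(5 + f)**2/7)
B(u) = -500/7 (B(u) = -(5 + 5)**2/7*5 = -1/7*10**2*5 = -1/7*100*5 = -100/7*5 = -500/7)
w(b, n) = -500/7
w(14, -9)*207 = -500/7*207 = -103500/7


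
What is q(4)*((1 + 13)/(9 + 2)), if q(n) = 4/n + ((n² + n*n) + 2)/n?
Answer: 133/11 ≈ 12.091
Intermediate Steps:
q(n) = 4/n + (2 + 2*n²)/n (q(n) = 4/n + ((n² + n²) + 2)/n = 4/n + (2*n² + 2)/n = 4/n + (2 + 2*n²)/n)
q(4)*((1 + 13)/(9 + 2)) = (2*4 + 6/4)*((1 + 13)/(9 + 2)) = (8 + 6*(¼))*(14/11) = (8 + 3/2)*(14*(1/11)) = (19/2)*(14/11) = 133/11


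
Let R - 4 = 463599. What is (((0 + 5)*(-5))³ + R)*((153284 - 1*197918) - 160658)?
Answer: -91966299576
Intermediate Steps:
R = 463603 (R = 4 + 463599 = 463603)
(((0 + 5)*(-5))³ + R)*((153284 - 1*197918) - 160658) = (((0 + 5)*(-5))³ + 463603)*((153284 - 1*197918) - 160658) = ((5*(-5))³ + 463603)*((153284 - 197918) - 160658) = ((-25)³ + 463603)*(-44634 - 160658) = (-15625 + 463603)*(-205292) = 447978*(-205292) = -91966299576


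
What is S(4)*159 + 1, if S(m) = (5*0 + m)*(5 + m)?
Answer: 5725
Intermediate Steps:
S(m) = m*(5 + m) (S(m) = (0 + m)*(5 + m) = m*(5 + m))
S(4)*159 + 1 = (4*(5 + 4))*159 + 1 = (4*9)*159 + 1 = 36*159 + 1 = 5724 + 1 = 5725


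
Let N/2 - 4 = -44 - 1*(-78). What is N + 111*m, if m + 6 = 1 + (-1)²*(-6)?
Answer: -1145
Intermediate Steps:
m = -11 (m = -6 + (1 + (-1)²*(-6)) = -6 + (1 + 1*(-6)) = -6 + (1 - 6) = -6 - 5 = -11)
N = 76 (N = 8 + 2*(-44 - 1*(-78)) = 8 + 2*(-44 + 78) = 8 + 2*34 = 8 + 68 = 76)
N + 111*m = 76 + 111*(-11) = 76 - 1221 = -1145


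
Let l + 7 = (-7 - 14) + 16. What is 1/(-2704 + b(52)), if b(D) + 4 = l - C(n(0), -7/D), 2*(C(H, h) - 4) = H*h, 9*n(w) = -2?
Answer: -468/1274839 ≈ -0.00036711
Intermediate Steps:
n(w) = -2/9 (n(w) = (⅑)*(-2) = -2/9)
l = -12 (l = -7 + ((-7 - 14) + 16) = -7 + (-21 + 16) = -7 - 5 = -12)
C(H, h) = 4 + H*h/2 (C(H, h) = 4 + (H*h)/2 = 4 + H*h/2)
b(D) = -20 - 7/(9*D) (b(D) = -4 + (-12 - (4 + (½)*(-2/9)*(-7/D))) = -4 + (-12 - (4 + 7/(9*D))) = -4 + (-12 + (-4 - 7/(9*D))) = -4 + (-16 - 7/(9*D)) = -20 - 7/(9*D))
1/(-2704 + b(52)) = 1/(-2704 + (-20 - 7/9/52)) = 1/(-2704 + (-20 - 7/9*1/52)) = 1/(-2704 + (-20 - 7/468)) = 1/(-2704 - 9367/468) = 1/(-1274839/468) = -468/1274839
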